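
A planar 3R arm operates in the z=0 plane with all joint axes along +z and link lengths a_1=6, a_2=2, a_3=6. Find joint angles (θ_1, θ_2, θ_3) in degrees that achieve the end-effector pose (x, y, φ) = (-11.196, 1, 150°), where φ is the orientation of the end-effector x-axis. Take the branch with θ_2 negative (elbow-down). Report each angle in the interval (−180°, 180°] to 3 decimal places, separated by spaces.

wrist centre = target − a_3·(cos φ, sin φ) = (-5.9998, -2.0000)
cos θ_2 = (39.9982−6²−2²)/(2·6·2) = -0.0001; θ_2 = -90.0044° (elbow-down)
β = atan2(-2.0000,-5.9998) = -161.5646°; ψ = atan2(-2.0000,5.9998) = -18.4354°
θ_1 = β − ψ = -143.1292°
θ_3 = φ − θ_1 − θ_2 = 23.1336° (wrapped to (-180°,180°])

-143.129 -90.004 23.134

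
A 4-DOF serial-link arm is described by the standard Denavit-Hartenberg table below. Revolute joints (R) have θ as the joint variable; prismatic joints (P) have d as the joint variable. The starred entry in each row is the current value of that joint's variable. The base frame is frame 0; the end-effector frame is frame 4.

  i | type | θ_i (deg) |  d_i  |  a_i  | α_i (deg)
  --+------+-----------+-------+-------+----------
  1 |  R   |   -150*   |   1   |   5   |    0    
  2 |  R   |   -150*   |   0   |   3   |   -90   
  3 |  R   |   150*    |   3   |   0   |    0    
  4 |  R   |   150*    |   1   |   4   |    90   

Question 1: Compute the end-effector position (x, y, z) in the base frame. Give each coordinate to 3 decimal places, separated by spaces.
-5.294 3.830 4.464

after link 1: o_1 = (-4.3301, -2.5000, 1.0000)
after link 2: o_2 = (-2.8301, 0.0981, 1.0000)
after link 3: o_3 = (-5.4282, 1.5981, 1.0000)
after link 4: o_4 = (-5.2942, 3.8301, 4.4641)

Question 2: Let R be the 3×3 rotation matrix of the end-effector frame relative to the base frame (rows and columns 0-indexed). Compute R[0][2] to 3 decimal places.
End-effector z-axis (col 2 of R) = (-0.4330,-0.7500,0.5000)
R[0][2] = -0.4330

-0.433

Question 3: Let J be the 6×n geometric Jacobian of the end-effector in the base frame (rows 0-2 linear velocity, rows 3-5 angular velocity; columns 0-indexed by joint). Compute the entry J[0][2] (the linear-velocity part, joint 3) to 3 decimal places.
1.732

axis z_2 = (-0.8660,0.5000,0.0000); lever o_n−o_2 = (-2.4641,3.7321,3.4641)
cross product → J_v[:, 2] = (1.7321,3.0000,-2.0000)
J_ω[:, 2] = z_2
entry J[0][2] = 1.7321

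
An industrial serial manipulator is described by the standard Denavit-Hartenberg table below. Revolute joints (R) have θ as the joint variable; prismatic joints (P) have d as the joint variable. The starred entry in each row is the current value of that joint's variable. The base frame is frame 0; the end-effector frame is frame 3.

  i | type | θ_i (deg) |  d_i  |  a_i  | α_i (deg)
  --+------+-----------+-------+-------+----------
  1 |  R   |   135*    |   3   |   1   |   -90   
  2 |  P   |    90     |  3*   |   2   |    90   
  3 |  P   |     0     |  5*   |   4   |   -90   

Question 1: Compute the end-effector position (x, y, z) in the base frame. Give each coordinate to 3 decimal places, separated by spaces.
-6.364 2.121 -3.000

after link 1: o_1 = (-0.7071, 0.7071, 3.0000)
after link 2: o_2 = (-2.8284, -1.4142, 1.0000)
after link 3: o_3 = (-6.3640, 2.1213, -3.0000)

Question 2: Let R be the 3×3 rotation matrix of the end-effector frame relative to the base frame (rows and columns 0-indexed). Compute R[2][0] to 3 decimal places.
-1.000

End-effector x-axis (col 0 of R) = (-0.0000,0.0000,-1.0000)
R[2][0] = -1.0000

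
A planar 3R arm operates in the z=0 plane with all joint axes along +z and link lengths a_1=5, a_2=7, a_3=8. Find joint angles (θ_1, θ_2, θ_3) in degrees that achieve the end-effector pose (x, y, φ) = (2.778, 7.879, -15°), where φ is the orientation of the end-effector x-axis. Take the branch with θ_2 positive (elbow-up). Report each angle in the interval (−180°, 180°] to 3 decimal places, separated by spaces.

wrist centre = target − a_3·(cos φ, sin φ) = (-4.9494, 9.9496)
cos θ_2 = (123.4902−5²−7²)/(2·5·7) = 0.7070; θ_2 = 45.0084° (elbow-up)
β = atan2(9.9496,-4.9494) = 116.4481°; ψ = atan2(4.9505,9.9490) = 26.4542°
θ_1 = β − ψ = 89.9939°
θ_3 = φ − θ_1 − θ_2 = -150.0023° (wrapped to (-180°,180°])

89.994 45.008 -150.002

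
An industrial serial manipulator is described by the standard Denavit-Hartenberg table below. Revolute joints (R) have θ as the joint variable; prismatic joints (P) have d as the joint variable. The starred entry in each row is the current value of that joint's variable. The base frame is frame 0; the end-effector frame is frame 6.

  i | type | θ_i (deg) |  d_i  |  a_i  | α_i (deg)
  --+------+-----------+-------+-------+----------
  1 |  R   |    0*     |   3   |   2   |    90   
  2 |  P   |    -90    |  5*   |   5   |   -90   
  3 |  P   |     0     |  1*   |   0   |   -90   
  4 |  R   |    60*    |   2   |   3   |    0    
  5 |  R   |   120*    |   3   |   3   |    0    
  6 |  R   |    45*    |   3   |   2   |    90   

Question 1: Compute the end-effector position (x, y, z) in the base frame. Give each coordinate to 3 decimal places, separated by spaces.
1.816 3.000 0.914

after link 1: o_1 = (2.0000, 0.0000, 3.0000)
after link 2: o_2 = (2.0000, -5.0000, -2.0000)
after link 3: o_3 = (3.0000, -5.0000, -2.0000)
after link 4: o_4 = (0.4019, -3.0000, -3.5000)
after link 5: o_5 = (0.4019, 0.0000, -0.5000)
after link 6: o_6 = (1.8161, 3.0000, 0.9142)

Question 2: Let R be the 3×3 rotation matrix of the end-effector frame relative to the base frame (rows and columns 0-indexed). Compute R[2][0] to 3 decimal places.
End-effector x-axis (col 0 of R) = (0.7071,-0.0000,0.7071)
R[2][0] = 0.7071

0.707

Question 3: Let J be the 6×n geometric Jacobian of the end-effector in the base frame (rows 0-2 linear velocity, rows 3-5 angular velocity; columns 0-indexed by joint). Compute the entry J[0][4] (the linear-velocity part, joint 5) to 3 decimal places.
axis z_4 = (0.0000,1.0000,-0.0000); lever o_n−o_4 = (1.4142,6.0000,4.4142)
cross product → J_v[:, 4] = (4.4142,-0.0000,-1.4142)
J_ω[:, 4] = z_4
entry J[0][4] = 4.4142

4.414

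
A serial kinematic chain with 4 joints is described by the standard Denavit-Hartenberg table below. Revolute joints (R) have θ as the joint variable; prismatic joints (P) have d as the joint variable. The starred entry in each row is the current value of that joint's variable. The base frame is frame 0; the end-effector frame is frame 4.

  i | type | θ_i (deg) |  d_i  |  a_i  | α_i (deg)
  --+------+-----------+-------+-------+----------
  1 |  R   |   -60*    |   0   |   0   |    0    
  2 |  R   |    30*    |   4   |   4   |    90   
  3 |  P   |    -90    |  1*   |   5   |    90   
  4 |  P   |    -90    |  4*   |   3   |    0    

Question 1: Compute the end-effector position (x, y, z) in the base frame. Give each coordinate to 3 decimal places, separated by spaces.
1.000 1.732 -1.000

after link 1: o_1 = (0.0000, 0.0000, 0.0000)
after link 2: o_2 = (3.4641, -2.0000, 4.0000)
after link 3: o_3 = (2.9641, -2.8660, -1.0000)
after link 4: o_4 = (1.0000, 1.7321, -1.0000)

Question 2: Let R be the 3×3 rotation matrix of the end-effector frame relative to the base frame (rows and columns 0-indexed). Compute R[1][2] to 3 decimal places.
0.500

End-effector z-axis (col 2 of R) = (-0.8660,0.5000,-0.0000)
R[1][2] = 0.5000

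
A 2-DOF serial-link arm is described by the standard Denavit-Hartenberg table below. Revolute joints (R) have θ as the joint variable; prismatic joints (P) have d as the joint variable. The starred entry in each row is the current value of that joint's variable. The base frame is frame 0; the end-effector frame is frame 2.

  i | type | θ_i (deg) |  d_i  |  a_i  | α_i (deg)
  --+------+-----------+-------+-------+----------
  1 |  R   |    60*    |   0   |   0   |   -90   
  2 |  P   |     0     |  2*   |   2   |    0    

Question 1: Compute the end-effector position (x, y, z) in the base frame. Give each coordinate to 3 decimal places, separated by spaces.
-0.732 2.732 0.000

after link 1: o_1 = (0.0000, 0.0000, 0.0000)
after link 2: o_2 = (-0.7321, 2.7321, 0.0000)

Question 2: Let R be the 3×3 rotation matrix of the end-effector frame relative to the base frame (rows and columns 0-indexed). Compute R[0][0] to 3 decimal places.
0.500

End-effector x-axis (col 0 of R) = (0.5000,0.8660,0.0000)
R[0][0] = 0.5000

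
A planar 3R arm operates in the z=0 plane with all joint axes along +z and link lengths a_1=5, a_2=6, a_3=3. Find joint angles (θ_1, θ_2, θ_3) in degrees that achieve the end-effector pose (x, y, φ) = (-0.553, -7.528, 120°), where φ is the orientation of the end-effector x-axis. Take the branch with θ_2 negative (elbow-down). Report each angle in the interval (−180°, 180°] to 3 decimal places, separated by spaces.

wrist centre = target − a_3·(cos φ, sin φ) = (0.9470, -10.1261)
cos θ_2 = (103.4342−5²−6²)/(2·5·6) = 0.7072; θ_2 = -44.9894° (elbow-down)
β = atan2(-10.1261,0.9470) = -84.6572°; ψ = atan2(-4.2419,9.2434) = -24.6507°
θ_1 = β − ψ = -60.0065°
θ_3 = φ − θ_1 − θ_2 = -135.0040° (wrapped to (-180°,180°])

-60.007 -44.989 -135.004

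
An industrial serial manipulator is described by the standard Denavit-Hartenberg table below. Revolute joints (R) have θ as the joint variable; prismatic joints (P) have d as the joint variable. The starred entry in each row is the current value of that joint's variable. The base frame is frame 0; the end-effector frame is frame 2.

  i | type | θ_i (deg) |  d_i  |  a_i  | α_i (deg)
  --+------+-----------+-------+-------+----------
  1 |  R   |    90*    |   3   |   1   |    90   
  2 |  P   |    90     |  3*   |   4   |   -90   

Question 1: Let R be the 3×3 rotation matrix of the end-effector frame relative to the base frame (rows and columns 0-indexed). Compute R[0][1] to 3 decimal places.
-1.000

End-effector y-axis (col 1 of R) = (-1.0000,0.0000,-0.0000)
R[0][1] = -1.0000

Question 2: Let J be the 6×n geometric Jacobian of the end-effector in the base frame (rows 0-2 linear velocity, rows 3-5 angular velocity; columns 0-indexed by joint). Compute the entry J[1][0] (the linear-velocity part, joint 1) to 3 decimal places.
axis z_0 = ẑ; lever o_n−o_0 = (3.0000,1.0000,7.0000)
cross product → J_v[:, 0] = (-1.0000,3.0000,0.0000)
J_ω[:, 0] = z_0
entry J[1][0] = 3.0000

3.000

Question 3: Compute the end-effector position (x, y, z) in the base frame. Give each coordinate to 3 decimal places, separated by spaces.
after link 1: o_1 = (0.0000, 1.0000, 3.0000)
after link 2: o_2 = (3.0000, 1.0000, 7.0000)

3.000 1.000 7.000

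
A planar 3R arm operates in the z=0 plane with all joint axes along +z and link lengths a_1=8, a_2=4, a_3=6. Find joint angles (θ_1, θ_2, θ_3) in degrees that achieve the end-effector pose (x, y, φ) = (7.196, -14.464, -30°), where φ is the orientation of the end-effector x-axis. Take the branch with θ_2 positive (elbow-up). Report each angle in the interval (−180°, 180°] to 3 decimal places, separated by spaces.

-90.002 30.005 29.997

wrist centre = target − a_3·(cos φ, sin φ) = (1.9998, -11.4640)
cos θ_2 = (135.4227−8²−4²)/(2·8·4) = 0.8660; θ_2 = 30.0053° (elbow-up)
β = atan2(-11.4640,1.9998) = -80.1046°; ψ = atan2(2.0003,11.4639) = 9.8978°
θ_1 = β − ψ = -90.0024°
θ_3 = φ − θ_1 − θ_2 = 29.9971° (wrapped to (-180°,180°])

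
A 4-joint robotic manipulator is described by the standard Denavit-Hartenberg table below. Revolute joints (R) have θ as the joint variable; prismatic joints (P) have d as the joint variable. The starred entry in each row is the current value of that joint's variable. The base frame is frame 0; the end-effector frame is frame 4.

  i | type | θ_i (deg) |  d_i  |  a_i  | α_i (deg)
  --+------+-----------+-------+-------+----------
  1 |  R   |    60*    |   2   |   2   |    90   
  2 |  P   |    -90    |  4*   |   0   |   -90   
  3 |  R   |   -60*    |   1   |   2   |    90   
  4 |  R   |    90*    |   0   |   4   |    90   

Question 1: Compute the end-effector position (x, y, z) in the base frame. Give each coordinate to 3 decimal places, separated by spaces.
8.464 3.196 1.000

after link 1: o_1 = (1.0000, 1.7321, 2.0000)
after link 2: o_2 = (4.4641, -0.2679, 2.0000)
after link 3: o_3 = (6.4641, -0.2679, 1.0000)
after link 4: o_4 = (8.4641, 3.1962, 1.0000)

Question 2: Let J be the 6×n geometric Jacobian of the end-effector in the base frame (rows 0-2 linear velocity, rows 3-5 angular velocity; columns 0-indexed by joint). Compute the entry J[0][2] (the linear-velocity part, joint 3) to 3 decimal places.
axis z_2 = (0.5000,0.8660,0.0000); lever o_n−o_2 = (4.0000,3.4641,-1.0000)
cross product → J_v[:, 2] = (-0.8660,0.5000,-1.7321)
J_ω[:, 2] = z_2
entry J[0][2] = -0.8660

-0.866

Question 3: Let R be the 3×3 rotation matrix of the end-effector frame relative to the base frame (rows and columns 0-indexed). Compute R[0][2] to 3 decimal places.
End-effector z-axis (col 2 of R) = (0.7500,-0.4330,-0.5000)
R[0][2] = 0.7500

0.750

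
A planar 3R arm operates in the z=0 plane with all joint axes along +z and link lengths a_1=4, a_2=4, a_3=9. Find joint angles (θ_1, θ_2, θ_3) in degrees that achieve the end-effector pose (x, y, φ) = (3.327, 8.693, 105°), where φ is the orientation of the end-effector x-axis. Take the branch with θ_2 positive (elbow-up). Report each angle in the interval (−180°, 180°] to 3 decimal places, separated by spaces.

-45.008 90.010 59.998

wrist centre = target − a_3·(cos φ, sin φ) = (5.6564, -0.0003)
cos θ_2 = (31.9945−4²−4²)/(2·4·4) = -0.0002; θ_2 = 90.0098° (elbow-up)
β = atan2(-0.0003,5.6564) = -0.0034°; ψ = atan2(4.0000,3.9993) = 45.0049°
θ_1 = β − ψ = -45.0083°
θ_3 = φ − θ_1 − θ_2 = 59.9985° (wrapped to (-180°,180°])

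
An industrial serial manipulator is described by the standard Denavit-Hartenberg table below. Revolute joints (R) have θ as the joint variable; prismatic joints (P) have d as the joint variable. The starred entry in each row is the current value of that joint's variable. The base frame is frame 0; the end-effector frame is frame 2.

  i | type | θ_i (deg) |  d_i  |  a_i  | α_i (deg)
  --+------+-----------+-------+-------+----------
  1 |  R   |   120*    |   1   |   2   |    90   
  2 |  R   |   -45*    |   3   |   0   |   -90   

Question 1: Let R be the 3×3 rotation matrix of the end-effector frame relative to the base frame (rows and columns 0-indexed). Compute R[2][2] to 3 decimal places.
End-effector z-axis (col 2 of R) = (-0.3536,0.6124,0.7071)
R[2][2] = 0.7071

0.707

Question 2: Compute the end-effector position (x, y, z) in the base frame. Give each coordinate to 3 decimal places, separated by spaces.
1.598 3.232 1.000

after link 1: o_1 = (-1.0000, 1.7321, 1.0000)
after link 2: o_2 = (1.5981, 3.2321, 1.0000)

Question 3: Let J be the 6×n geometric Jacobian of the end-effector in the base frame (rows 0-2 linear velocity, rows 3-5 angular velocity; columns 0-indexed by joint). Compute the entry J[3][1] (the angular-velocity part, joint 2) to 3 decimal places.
axis z_1 = (0.8660,0.5000,0.0000); lever o_n−o_1 = (2.5981,1.5000,0.0000)
cross product → J_v[:, 1] = (0.0000,-0.0000,0.0000)
J_ω[:, 1] = z_1
entry J[3][1] = 0.8660

0.866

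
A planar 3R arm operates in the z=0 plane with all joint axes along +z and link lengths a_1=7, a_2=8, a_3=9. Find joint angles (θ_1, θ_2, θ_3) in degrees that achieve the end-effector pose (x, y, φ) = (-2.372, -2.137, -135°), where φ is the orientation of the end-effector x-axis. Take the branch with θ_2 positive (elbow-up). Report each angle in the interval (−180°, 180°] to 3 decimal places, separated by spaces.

-30.006 135.001 120.005

wrist centre = target − a_3·(cos φ, sin φ) = (3.9920, 4.2270)
cos θ_2 = (33.8030−7²−8²)/(2·7·8) = -0.7071; θ_2 = 135.0008° (elbow-up)
β = atan2(4.2270,3.9920) = 46.6378°; ψ = atan2(5.6568,1.3431) = 76.6438°
θ_1 = β − ψ = -30.0060°
θ_3 = φ − θ_1 − θ_2 = 120.0052° (wrapped to (-180°,180°])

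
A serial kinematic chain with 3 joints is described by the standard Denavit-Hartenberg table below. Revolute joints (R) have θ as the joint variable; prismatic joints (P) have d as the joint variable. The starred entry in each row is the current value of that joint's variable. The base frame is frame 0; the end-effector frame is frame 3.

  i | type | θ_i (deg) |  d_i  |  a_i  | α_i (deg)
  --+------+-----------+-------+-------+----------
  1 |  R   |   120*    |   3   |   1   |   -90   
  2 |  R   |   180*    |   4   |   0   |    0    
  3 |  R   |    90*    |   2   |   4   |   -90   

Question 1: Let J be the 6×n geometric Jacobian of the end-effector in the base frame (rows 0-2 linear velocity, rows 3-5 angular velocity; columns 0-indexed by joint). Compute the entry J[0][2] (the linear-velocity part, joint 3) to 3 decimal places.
-2.000

axis z_2 = (-0.8660,-0.5000,0.0000); lever o_n−o_2 = (-1.7321,-1.0000,4.0000)
cross product → J_v[:, 2] = (-2.0000,3.4641,0.0000)
J_ω[:, 2] = z_2
entry J[0][2] = -2.0000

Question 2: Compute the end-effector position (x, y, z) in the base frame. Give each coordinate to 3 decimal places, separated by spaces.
after link 1: o_1 = (-0.5000, 0.8660, 3.0000)
after link 2: o_2 = (-3.9641, -1.1340, 3.0000)
after link 3: o_3 = (-5.6962, -2.1340, 7.0000)

-5.696 -2.134 7.000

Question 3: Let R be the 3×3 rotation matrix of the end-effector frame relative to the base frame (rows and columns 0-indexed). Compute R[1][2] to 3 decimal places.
0.866

End-effector z-axis (col 2 of R) = (-0.5000,0.8660,0.0000)
R[1][2] = 0.8660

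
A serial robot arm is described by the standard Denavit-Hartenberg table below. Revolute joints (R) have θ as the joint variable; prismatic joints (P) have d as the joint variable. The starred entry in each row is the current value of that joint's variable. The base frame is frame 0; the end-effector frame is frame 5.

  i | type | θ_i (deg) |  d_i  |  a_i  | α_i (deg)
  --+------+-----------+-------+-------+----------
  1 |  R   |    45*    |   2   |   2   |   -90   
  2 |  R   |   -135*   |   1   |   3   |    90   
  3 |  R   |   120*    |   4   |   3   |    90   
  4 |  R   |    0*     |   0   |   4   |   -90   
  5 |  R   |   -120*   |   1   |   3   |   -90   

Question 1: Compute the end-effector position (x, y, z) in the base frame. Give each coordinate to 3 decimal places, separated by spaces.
-7.330 2.658 0.232

after link 1: o_1 = (1.4142, 1.4142, 2.0000)
after link 2: o_2 = (-0.7929, 0.6213, 4.1213)
after link 3: o_3 = (-3.8800, 1.2084, 0.2322)
after link 4: o_4 = (-5.3295, 4.6579, -1.1820)
after link 5: o_5 = (-7.3295, 2.6579, 0.2322)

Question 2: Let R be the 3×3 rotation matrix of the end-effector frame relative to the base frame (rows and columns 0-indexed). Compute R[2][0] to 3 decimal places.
0.707

End-effector x-axis (col 0 of R) = (-0.5000,-0.5000,0.7071)
R[2][0] = 0.7071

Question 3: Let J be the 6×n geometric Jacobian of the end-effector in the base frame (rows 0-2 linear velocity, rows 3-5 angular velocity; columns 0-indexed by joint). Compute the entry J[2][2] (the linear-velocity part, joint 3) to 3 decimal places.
axis z_2 = (-0.5000,-0.5000,-0.7071); lever o_n−o_2 = (-6.5366,2.0366,-3.8891)
cross product → J_v[:, 2] = (3.3846,2.6775,-4.2866)
J_ω[:, 2] = z_2
entry J[2][2] = -4.2866

-4.287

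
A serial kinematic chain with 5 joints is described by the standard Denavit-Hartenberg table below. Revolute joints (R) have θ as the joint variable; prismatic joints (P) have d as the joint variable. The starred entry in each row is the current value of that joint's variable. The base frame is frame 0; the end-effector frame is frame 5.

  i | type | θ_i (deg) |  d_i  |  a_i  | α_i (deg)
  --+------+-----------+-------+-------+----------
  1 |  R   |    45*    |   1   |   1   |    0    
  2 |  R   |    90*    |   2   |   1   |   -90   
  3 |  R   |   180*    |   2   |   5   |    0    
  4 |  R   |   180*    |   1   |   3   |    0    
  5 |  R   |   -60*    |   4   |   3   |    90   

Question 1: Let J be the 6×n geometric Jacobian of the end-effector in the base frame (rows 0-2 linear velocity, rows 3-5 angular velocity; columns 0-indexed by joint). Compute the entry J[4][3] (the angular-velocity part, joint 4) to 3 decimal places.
-0.707

axis z_3 = (-0.7071,-0.7071,0.0000); lever o_n−o_3 = (-6.7175,-0.3536,2.5981)
cross product → J_v[:, 3] = (-1.8371,1.8371,-4.5000)
J_ω[:, 3] = z_3
entry J[4][3] = -0.7071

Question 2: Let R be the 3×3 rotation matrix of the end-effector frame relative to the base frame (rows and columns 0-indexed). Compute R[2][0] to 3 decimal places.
0.866

End-effector x-axis (col 0 of R) = (-0.3536,0.3536,0.8660)
R[2][0] = 0.8660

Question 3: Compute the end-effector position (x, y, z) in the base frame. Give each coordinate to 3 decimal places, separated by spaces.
-4.596 -3.889 5.598

after link 1: o_1 = (0.7071, 0.7071, 1.0000)
after link 2: o_2 = (0.0000, 1.4142, 3.0000)
after link 3: o_3 = (2.1213, -3.5355, 3.0000)
after link 4: o_4 = (-0.7071, -2.1213, 3.0000)
after link 5: o_5 = (-4.5962, -3.8891, 5.5981)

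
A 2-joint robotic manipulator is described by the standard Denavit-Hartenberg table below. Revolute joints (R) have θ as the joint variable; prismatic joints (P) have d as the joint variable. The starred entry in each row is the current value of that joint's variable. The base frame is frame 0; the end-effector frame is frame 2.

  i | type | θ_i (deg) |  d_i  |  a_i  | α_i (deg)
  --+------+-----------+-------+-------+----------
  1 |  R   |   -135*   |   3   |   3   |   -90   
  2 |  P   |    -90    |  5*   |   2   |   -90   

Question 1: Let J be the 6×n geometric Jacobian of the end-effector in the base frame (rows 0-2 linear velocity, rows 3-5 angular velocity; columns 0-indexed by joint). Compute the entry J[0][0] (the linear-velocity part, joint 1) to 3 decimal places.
5.657

axis z_0 = ẑ; lever o_n−o_0 = (1.4142,-5.6569,5.0000)
cross product → J_v[:, 0] = (5.6569,1.4142,-0.0000)
J_ω[:, 0] = z_0
entry J[0][0] = 5.6569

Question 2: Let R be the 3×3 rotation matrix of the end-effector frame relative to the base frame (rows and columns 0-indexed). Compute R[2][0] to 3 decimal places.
1.000

End-effector x-axis (col 0 of R) = (-0.0000,-0.0000,1.0000)
R[2][0] = 1.0000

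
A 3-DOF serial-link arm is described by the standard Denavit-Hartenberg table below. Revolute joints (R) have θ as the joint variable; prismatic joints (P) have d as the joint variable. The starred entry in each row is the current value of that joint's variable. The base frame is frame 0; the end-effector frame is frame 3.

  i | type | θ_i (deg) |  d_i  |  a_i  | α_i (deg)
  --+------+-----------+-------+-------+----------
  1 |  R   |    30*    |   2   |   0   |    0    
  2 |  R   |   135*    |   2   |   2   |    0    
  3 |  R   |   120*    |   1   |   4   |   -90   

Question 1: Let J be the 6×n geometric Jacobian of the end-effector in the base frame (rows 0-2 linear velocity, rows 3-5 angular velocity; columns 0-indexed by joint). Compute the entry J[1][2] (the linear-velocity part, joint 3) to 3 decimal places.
1.035

axis z_2 = (0.0000,0.0000,1.0000); lever o_n−o_2 = (1.0353,-3.8637,1.0000)
cross product → J_v[:, 2] = (3.8637,1.0353,-0.0000)
J_ω[:, 2] = z_2
entry J[1][2] = 1.0353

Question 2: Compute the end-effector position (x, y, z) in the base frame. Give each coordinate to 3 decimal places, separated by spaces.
-0.897 -3.346 5.000

after link 1: o_1 = (0.0000, 0.0000, 2.0000)
after link 2: o_2 = (-1.9319, 0.5176, 4.0000)
after link 3: o_3 = (-0.8966, -3.3461, 5.0000)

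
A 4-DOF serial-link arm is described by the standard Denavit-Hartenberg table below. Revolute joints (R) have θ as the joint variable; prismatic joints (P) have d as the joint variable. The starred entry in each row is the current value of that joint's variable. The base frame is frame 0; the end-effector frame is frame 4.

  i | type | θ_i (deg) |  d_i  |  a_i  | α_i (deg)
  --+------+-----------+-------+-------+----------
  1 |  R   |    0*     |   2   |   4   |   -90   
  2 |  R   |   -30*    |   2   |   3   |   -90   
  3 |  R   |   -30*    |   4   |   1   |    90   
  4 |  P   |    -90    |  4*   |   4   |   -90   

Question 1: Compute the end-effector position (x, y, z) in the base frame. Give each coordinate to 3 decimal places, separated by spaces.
5.616 5.964 2.933

after link 1: o_1 = (4.0000, 0.0000, 2.0000)
after link 2: o_2 = (6.5981, 2.0000, 3.5000)
after link 3: o_3 = (9.3481, 2.5000, 0.4689)
after link 4: o_4 = (5.6160, 5.9641, 2.9330)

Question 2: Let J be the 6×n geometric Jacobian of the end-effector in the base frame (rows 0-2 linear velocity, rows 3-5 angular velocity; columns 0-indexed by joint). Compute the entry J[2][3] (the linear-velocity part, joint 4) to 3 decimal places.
prismatic axis z_3 = (-0.4330,0.8660,-0.2500)
J_v[:, 3] = z_3; J_ω[:, 3] = (0,0,0)
entry J[2][3] = -0.2500

-0.250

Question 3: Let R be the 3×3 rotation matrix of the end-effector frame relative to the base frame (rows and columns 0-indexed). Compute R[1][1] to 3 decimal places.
-0.866

End-effector y-axis (col 1 of R) = (0.4330,-0.8660,0.2500)
R[1][1] = -0.8660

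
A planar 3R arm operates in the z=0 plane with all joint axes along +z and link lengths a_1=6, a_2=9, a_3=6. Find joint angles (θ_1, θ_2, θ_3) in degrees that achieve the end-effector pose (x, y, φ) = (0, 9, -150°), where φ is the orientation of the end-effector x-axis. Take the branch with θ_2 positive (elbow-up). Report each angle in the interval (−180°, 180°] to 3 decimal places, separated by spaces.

wrist centre = target − a_3·(cos φ, sin φ) = (5.1962, 12.0000)
cos θ_2 = (171.0000−6²−9²)/(2·6·9) = 0.5000; θ_2 = 60.0000° (elbow-up)
β = atan2(12.0000,5.1962) = 66.5868°; ψ = atan2(7.7942,10.5000) = 36.5868°
θ_1 = β − ψ = 30.0000°
θ_3 = φ − θ_1 − θ_2 = 120.0000° (wrapped to (-180°,180°])

30.000 60.000 120.000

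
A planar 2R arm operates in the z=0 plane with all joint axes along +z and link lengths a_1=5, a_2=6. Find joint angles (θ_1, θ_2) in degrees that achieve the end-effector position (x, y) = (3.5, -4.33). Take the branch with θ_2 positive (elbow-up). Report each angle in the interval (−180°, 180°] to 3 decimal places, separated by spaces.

-120.000 120.001

cos θ_2 = (30.9989−5²−6²)/(2·5·6) = -0.5000; θ_2 = 120.0012° (elbow-up)
β = atan2(-4.3300,3.5000) = -51.0509°; ψ = atan2(5.1961,1.9999) = 68.9491°
θ_1 = β − ψ = -120.0000°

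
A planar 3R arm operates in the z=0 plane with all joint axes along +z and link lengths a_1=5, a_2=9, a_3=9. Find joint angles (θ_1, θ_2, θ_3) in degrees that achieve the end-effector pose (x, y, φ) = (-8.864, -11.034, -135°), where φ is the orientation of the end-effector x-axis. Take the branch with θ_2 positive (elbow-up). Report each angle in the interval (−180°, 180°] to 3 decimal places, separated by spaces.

wrist centre = target − a_3·(cos φ, sin φ) = (-2.5000, -4.6700)
cos θ_2 = (28.0595−5²−9²)/(2·5·9) = -0.8660; θ_2 = 149.9978° (elbow-up)
β = atan2(-4.6700,-2.5000) = -118.1617°; ψ = atan2(4.5003,-2.7941) = 121.8345°
θ_1 = β − ψ = -239.9962°
θ_3 = φ − θ_1 − θ_2 = -45.0016° (wrapped to (-180°,180°])

120.004 149.998 -45.002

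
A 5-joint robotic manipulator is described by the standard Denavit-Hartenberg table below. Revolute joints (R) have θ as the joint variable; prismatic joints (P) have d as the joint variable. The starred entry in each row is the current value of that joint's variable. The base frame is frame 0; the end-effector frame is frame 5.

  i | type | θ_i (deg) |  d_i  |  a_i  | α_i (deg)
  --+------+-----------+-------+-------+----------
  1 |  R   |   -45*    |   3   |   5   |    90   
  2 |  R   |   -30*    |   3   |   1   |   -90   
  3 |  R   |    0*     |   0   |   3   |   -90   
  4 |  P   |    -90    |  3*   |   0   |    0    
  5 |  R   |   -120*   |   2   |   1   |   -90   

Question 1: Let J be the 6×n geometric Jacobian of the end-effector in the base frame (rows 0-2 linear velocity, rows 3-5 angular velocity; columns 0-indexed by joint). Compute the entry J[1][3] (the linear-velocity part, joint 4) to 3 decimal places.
0.707

prismatic axis z_3 = (0.7071,0.7071,0.0000)
J_v[:, 3] = z_3; J_ω[:, 3] = (0,0,0)
entry J[1][3] = 0.7071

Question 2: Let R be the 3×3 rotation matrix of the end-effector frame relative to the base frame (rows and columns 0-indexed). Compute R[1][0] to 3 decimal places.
0.707

End-effector x-axis (col 0 of R) = (-0.7071,0.7071,0.0000)
R[1][0] = 0.7071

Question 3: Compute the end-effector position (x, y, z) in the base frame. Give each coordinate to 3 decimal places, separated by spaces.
after link 1: o_1 = (3.5355, -3.5355, 3.0000)
after link 2: o_2 = (2.0266, -6.2692, 2.5000)
after link 3: o_3 = (3.8637, -8.1063, 1.0000)
after link 4: o_4 = (5.9850, -5.9850, 1.0000)
after link 5: o_5 = (6.6921, -3.8637, 1.0000)

6.692 -3.864 1.000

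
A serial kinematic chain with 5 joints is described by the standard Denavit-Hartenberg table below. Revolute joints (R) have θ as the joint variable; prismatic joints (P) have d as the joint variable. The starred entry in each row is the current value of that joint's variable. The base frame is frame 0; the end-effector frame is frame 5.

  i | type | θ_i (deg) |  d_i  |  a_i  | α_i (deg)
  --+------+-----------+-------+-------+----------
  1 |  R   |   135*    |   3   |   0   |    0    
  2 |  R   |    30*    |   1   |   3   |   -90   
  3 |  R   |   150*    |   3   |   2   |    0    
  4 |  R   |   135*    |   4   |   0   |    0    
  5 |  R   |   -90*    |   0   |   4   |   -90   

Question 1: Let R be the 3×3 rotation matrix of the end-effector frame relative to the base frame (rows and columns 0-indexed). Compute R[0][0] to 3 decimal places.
0.933

End-effector x-axis (col 0 of R) = (0.9330,-0.2500,0.2588)
R[0][0] = 0.9330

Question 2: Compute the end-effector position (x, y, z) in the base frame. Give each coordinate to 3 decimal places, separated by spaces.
0.696 -7.433 4.035

after link 1: o_1 = (0.0000, 0.0000, 3.0000)
after link 2: o_2 = (-2.8978, 0.7765, 4.0000)
after link 3: o_3 = (-2.0012, -2.5696, 3.0000)
after link 4: o_4 = (-3.0365, -6.4333, 3.0000)
after link 5: o_5 = (0.6956, -7.4333, 4.0353)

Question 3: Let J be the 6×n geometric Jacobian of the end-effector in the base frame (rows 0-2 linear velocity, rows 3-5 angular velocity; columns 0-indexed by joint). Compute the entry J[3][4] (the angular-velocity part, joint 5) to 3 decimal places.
-0.259

axis z_4 = (-0.2588,-0.9659,0.0000); lever o_n−o_4 = (3.7321,-1.0000,1.0353)
cross product → J_v[:, 4] = (-1.0000,0.2679,3.8637)
J_ω[:, 4] = z_4
entry J[3][4] = -0.2588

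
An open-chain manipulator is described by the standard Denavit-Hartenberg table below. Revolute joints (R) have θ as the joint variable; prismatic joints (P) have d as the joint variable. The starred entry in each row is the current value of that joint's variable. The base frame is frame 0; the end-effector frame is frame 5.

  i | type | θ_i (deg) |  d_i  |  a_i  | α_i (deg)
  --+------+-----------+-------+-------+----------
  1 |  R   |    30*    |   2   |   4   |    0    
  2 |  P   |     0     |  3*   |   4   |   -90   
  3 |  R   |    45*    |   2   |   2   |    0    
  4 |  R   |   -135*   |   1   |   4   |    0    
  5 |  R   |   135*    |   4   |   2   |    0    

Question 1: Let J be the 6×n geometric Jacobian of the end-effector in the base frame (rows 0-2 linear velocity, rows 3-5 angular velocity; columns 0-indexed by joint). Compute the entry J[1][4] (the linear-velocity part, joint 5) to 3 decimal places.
axis z_4 = (-0.5000,0.8660,0.0000); lever o_n−o_4 = (-0.7753,4.1712,-1.4142)
cross product → J_v[:, 4] = (-1.2247,-0.7071,-1.4142)
J_ω[:, 4] = z_4
entry J[1][4] = -0.7071

-0.707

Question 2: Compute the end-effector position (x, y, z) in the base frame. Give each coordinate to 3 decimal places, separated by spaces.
5.878 11.476 6.172

after link 1: o_1 = (3.4641, 2.0000, 2.0000)
after link 2: o_2 = (6.9282, 4.0000, 5.0000)
after link 3: o_3 = (7.1529, 6.4392, 3.5858)
after link 4: o_4 = (6.6529, 7.3052, 7.5858)
after link 5: o_5 = (5.8777, 11.4764, 6.1716)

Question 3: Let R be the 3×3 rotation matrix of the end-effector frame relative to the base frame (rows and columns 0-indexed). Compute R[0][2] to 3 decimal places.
-0.500

End-effector z-axis (col 2 of R) = (-0.5000,0.8660,0.0000)
R[0][2] = -0.5000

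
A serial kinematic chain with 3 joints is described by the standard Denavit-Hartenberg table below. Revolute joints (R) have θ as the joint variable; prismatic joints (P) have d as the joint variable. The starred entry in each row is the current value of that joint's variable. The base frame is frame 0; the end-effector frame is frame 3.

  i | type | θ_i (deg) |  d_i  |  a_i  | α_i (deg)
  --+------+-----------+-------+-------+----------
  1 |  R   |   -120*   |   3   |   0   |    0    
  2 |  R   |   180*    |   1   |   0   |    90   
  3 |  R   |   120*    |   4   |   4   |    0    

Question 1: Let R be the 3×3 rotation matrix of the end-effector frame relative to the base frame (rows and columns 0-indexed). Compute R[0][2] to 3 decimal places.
End-effector z-axis (col 2 of R) = (0.8660,-0.5000,0.0000)
R[0][2] = 0.8660

0.866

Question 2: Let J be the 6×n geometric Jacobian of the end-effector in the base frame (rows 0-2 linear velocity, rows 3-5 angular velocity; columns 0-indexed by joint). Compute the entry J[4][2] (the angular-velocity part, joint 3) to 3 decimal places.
axis z_2 = (0.8660,-0.5000,0.0000); lever o_n−o_2 = (2.4641,-3.7321,3.4641)
cross product → J_v[:, 2] = (-1.7321,-3.0000,-2.0000)
J_ω[:, 2] = z_2
entry J[4][2] = -0.5000

-0.500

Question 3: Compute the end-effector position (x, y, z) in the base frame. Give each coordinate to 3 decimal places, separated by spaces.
after link 1: o_1 = (0.0000, 0.0000, 3.0000)
after link 2: o_2 = (0.0000, 0.0000, 4.0000)
after link 3: o_3 = (2.4641, -3.7321, 7.4641)

2.464 -3.732 7.464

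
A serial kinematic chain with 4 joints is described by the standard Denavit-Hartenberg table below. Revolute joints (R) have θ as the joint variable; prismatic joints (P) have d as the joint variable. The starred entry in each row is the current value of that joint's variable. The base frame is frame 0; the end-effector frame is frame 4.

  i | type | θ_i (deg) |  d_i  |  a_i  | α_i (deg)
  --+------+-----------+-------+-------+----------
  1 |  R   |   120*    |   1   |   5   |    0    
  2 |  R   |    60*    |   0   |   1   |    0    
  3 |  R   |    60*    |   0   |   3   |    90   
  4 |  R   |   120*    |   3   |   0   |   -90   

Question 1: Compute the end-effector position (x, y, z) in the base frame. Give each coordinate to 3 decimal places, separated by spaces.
-7.598 3.232 1.000

after link 1: o_1 = (-2.5000, 4.3301, 1.0000)
after link 2: o_2 = (-3.5000, 4.3301, 1.0000)
after link 3: o_3 = (-5.0000, 1.7321, 1.0000)
after link 4: o_4 = (-7.5981, 3.2321, 1.0000)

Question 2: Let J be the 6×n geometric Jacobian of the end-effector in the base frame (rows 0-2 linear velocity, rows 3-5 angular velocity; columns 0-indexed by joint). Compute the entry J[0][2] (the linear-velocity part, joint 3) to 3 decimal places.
axis z_2 = (0.0000,0.0000,1.0000); lever o_n−o_2 = (-4.0981,-1.0981,0.0000)
cross product → J_v[:, 2] = (1.0981,-4.0981,0.0000)
J_ω[:, 2] = z_2
entry J[0][2] = 1.0981

1.098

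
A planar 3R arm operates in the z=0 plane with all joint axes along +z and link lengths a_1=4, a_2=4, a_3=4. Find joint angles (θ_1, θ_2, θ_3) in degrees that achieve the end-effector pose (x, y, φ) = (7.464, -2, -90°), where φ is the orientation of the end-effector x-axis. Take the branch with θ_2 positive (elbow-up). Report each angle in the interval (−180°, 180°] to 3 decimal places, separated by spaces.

-0.003 30.005 -120.003

wrist centre = target − a_3·(cos φ, sin φ) = (7.4640, 2.0000)
cos θ_2 = (59.7113−4²−4²)/(2·4·4) = 0.8660; θ_2 = 30.0054° (elbow-up)
β = atan2(2.0000,7.4640) = 15.0002°; ψ = atan2(2.0003,7.4639) = 15.0027°
θ_1 = β − ψ = -0.0025°
θ_3 = φ − θ_1 − θ_2 = -120.0029° (wrapped to (-180°,180°])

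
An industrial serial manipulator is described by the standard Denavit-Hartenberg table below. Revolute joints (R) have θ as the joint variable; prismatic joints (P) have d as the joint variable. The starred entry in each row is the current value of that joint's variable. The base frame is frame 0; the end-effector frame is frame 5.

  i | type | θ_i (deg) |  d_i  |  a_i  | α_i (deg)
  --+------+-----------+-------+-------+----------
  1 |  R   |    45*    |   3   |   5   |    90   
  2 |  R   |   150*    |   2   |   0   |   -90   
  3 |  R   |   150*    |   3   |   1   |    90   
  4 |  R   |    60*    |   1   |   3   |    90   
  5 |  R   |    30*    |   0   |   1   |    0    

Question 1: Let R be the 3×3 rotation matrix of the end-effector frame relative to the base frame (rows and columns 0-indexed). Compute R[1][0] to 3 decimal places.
0.271

End-effector x-axis (col 0 of R) = (-0.6479,0.2707,-0.7120)
R[1][0] = 0.2707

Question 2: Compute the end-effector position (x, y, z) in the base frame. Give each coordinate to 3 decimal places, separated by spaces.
after link 1: o_1 = (3.5355, 3.5355, 3.0000)
after link 2: o_2 = (4.9497, 2.1213, 3.0000)
after link 3: o_3 = (4.0659, 1.9445, -0.0311)
after link 4: o_4 = (2.4939, 2.6580, -2.6806)
after link 5: o_5 = (1.8460, 2.9287, -3.3926)

1.846 2.929 -3.393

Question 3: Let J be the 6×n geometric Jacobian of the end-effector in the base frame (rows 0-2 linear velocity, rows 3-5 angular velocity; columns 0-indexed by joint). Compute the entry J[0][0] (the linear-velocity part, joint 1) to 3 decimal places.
-2.929

axis z_0 = ẑ; lever o_n−o_0 = (1.8460,2.9287,-3.3926)
cross product → J_v[:, 0] = (-2.9287,1.8460,0.0000)
J_ω[:, 0] = z_0
entry J[0][0] = -2.9287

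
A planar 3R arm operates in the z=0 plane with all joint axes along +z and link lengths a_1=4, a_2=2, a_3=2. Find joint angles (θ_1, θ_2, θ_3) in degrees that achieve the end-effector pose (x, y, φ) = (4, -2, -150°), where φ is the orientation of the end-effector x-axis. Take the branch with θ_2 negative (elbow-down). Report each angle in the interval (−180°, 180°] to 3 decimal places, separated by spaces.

wrist centre = target − a_3·(cos φ, sin φ) = (5.7321, -1.0000)
cos θ_2 = (33.8564−4²−2²)/(2·4·2) = 0.8660; θ_2 = -30.0000° (elbow-down)
β = atan2(-1.0000,5.7321) = -9.8961°; ψ = atan2(-1.0000,5.7321) = -9.8961°
θ_1 = β − ψ = -0.0000°
θ_3 = φ − θ_1 − θ_2 = -120.0000° (wrapped to (-180°,180°])

0.000 -30.000 -120.000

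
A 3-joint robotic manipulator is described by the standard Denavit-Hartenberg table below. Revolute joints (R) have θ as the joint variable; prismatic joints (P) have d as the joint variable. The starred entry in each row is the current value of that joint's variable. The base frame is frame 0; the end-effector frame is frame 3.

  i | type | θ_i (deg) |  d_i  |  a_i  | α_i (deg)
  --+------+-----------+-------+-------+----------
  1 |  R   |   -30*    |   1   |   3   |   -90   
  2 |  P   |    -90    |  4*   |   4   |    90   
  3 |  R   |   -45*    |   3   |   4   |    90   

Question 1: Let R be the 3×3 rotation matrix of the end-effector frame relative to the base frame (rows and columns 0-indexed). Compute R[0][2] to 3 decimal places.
-0.354

End-effector z-axis (col 2 of R) = (-0.3536,-0.6124,-0.7071)
R[0][2] = -0.3536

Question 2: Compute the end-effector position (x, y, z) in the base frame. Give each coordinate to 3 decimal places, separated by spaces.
0.586 1.015 7.828

after link 1: o_1 = (2.5981, -1.5000, 1.0000)
after link 2: o_2 = (4.5981, 1.9641, 5.0000)
after link 3: o_3 = (0.5858, 1.0146, 7.8284)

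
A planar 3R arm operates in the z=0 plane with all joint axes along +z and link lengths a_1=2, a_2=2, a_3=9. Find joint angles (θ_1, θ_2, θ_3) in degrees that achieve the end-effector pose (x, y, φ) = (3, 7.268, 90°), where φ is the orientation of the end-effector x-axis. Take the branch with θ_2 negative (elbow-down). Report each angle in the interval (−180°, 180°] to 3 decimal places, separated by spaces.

wrist centre = target − a_3·(cos φ, sin φ) = (3.0000, -1.7320)
cos θ_2 = (11.9998−2²−2²)/(2·2·2) = 0.5000; θ_2 = -60.0015° (elbow-down)
β = atan2(-1.7320,3.0000) = -29.9993°; ψ = atan2(-1.7321,3.0000) = -30.0007°
θ_1 = β − ψ = 0.0015°
θ_3 = φ − θ_1 − θ_2 = 150.0000° (wrapped to (-180°,180°])

0.001 -60.001 150.000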